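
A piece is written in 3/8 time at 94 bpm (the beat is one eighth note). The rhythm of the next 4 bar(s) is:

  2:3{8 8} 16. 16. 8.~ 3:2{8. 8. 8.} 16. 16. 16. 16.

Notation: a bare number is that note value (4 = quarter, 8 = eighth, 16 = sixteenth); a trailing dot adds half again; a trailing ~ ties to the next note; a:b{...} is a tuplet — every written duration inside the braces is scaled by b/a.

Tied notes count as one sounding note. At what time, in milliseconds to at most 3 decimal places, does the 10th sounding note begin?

note 10 onset = 21/2b = 6702.128ms

1. 0.0ms @ 0 + 957.447ms (3/2)
2. 957.447ms @ 3/2 + 957.447ms (3/2)
3. 1914.894ms @ 3 + 478.723ms (3/4)
4. 2393.617ms @ 15/4 + 478.723ms (3/4)
5. 2872.34ms @ 9/2 + 1595.745ms (5/2)
6. 4468.085ms @ 7 + 638.298ms (1)
7. 5106.383ms @ 8 + 638.298ms (1)
8. 5744.681ms @ 9 + 478.723ms (3/4)
9. 6223.404ms @ 39/4 + 478.723ms (3/4)
10. 6702.128ms @ 21/2 + 478.723ms (3/4)
11. 7180.851ms @ 45/4 + 478.723ms (3/4)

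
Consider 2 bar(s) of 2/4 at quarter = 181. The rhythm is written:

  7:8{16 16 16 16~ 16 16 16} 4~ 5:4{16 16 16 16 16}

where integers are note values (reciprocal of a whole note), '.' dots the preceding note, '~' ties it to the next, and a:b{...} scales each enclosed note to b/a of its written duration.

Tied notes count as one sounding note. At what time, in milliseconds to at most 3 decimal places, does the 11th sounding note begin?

note 11 onset = 19/5b = 1259.669ms

1. 0.0ms @ 0 + 94.712ms (2/7)
2. 94.712ms @ 2/7 + 94.712ms (2/7)
3. 189.424ms @ 4/7 + 94.712ms (2/7)
4. 284.136ms @ 6/7 + 189.424ms (4/7)
5. 473.56ms @ 10/7 + 94.712ms (2/7)
6. 568.272ms @ 12/7 + 94.712ms (2/7)
7. 662.983ms @ 2 + 397.79ms (6/5)
8. 1060.773ms @ 16/5 + 66.298ms (1/5)
9. 1127.072ms @ 17/5 + 66.298ms (1/5)
10. 1193.37ms @ 18/5 + 66.298ms (1/5)
11. 1259.669ms @ 19/5 + 66.298ms (1/5)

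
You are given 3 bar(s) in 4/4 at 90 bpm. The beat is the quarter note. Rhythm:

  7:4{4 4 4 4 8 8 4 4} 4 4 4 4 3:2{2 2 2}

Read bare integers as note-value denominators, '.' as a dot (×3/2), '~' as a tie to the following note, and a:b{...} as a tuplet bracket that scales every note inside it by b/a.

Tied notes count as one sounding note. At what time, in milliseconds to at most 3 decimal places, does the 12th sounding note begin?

1. 0.0ms @ 0 + 380.952ms (4/7)
2. 380.952ms @ 4/7 + 380.952ms (4/7)
3. 761.905ms @ 8/7 + 380.952ms (4/7)
4. 1142.857ms @ 12/7 + 380.952ms (4/7)
5. 1523.81ms @ 16/7 + 190.476ms (2/7)
6. 1714.286ms @ 18/7 + 190.476ms (2/7)
7. 1904.762ms @ 20/7 + 380.952ms (4/7)
8. 2285.714ms @ 24/7 + 380.952ms (4/7)
9. 2666.667ms @ 4 + 666.667ms (1)
10. 3333.333ms @ 5 + 666.667ms (1)
11. 4000.0ms @ 6 + 666.667ms (1)
12. 4666.667ms @ 7 + 666.667ms (1)
13. 5333.333ms @ 8 + 888.889ms (4/3)
14. 6222.222ms @ 28/3 + 888.889ms (4/3)
15. 7111.111ms @ 32/3 + 888.889ms (4/3)

note 12 onset = 7b = 4666.667ms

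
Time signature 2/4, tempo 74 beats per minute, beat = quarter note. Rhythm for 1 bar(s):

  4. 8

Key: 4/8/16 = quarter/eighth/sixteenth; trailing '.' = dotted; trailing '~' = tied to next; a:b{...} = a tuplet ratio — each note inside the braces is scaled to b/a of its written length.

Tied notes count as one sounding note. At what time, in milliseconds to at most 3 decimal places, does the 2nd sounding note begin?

note 2 onset = 3/2b = 1216.216ms

1. 0.0ms @ 0 + 1216.216ms (3/2)
2. 1216.216ms @ 3/2 + 405.405ms (1/2)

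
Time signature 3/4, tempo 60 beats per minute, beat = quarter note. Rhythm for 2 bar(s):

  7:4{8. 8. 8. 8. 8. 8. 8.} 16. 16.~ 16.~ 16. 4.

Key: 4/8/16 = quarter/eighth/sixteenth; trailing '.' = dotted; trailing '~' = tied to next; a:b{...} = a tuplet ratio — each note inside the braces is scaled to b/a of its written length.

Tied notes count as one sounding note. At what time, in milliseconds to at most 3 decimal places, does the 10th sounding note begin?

1. 0.0ms @ 0 + 428.571ms (3/7)
2. 428.571ms @ 3/7 + 428.571ms (3/7)
3. 857.143ms @ 6/7 + 428.571ms (3/7)
4. 1285.714ms @ 9/7 + 428.571ms (3/7)
5. 1714.286ms @ 12/7 + 428.571ms (3/7)
6. 2142.857ms @ 15/7 + 428.571ms (3/7)
7. 2571.429ms @ 18/7 + 428.571ms (3/7)
8. 3000.0ms @ 3 + 375.0ms (3/8)
9. 3375.0ms @ 27/8 + 1125.0ms (9/8)
10. 4500.0ms @ 9/2 + 1500.0ms (3/2)

note 10 onset = 9/2b = 4500.0ms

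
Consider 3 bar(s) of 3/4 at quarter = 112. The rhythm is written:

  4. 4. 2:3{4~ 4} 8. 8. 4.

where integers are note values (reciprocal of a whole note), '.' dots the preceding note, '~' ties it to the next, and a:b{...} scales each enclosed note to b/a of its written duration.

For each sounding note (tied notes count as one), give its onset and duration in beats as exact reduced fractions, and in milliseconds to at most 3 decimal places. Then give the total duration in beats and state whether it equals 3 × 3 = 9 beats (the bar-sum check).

1) 0.0ms=0b +803.571ms=3/2b
2) 803.571ms=3/2b +803.571ms=3/2b
3) 1607.143ms=3b +1607.143ms=3b
4) 3214.286ms=6b +401.786ms=3/4b
5) 3616.071ms=27/4b +401.786ms=3/4b
6) 4017.857ms=15/2b +803.571ms=3/2b
Σ=9b of 9 (112bpm 3/4) — PASS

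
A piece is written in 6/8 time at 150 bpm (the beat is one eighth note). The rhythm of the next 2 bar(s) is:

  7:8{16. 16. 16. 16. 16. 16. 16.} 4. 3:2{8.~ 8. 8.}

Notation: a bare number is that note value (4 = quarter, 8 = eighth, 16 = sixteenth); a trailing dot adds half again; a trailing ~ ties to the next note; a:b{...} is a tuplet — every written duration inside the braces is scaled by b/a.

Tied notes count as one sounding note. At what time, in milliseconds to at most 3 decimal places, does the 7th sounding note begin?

1. 0.0ms @ 0 + 342.857ms (6/7)
2. 342.857ms @ 6/7 + 342.857ms (6/7)
3. 685.714ms @ 12/7 + 342.857ms (6/7)
4. 1028.571ms @ 18/7 + 342.857ms (6/7)
5. 1371.429ms @ 24/7 + 342.857ms (6/7)
6. 1714.286ms @ 30/7 + 342.857ms (6/7)
7. 2057.143ms @ 36/7 + 342.857ms (6/7)
8. 2400.0ms @ 6 + 1200.0ms (3)
9. 3600.0ms @ 9 + 800.0ms (2)
10. 4400.0ms @ 11 + 400.0ms (1)

note 7 onset = 36/7b = 2057.143ms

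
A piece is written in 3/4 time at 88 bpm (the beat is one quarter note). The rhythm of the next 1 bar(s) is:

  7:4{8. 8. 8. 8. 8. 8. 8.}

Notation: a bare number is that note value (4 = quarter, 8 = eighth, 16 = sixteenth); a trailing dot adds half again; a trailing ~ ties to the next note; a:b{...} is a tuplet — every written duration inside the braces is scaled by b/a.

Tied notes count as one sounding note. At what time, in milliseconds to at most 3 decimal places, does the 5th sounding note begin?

note 5 onset = 12/7b = 1168.831ms

1. 0.0ms @ 0 + 292.208ms (3/7)
2. 292.208ms @ 3/7 + 292.208ms (3/7)
3. 584.416ms @ 6/7 + 292.208ms (3/7)
4. 876.623ms @ 9/7 + 292.208ms (3/7)
5. 1168.831ms @ 12/7 + 292.208ms (3/7)
6. 1461.039ms @ 15/7 + 292.208ms (3/7)
7. 1753.247ms @ 18/7 + 292.208ms (3/7)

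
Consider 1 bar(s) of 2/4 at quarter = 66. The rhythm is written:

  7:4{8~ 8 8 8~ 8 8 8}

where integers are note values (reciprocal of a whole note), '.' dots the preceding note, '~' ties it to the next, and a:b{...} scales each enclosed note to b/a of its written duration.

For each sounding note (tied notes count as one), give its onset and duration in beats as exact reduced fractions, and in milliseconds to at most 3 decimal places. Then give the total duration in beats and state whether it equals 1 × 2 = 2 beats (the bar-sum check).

1) 0.0ms=0b +519.481ms=4/7b
2) 519.481ms=4/7b +259.74ms=2/7b
3) 779.221ms=6/7b +519.481ms=4/7b
4) 1298.701ms=10/7b +259.74ms=2/7b
5) 1558.442ms=12/7b +259.74ms=2/7b
Σ=2b of 2 (66bpm 2/4) — PASS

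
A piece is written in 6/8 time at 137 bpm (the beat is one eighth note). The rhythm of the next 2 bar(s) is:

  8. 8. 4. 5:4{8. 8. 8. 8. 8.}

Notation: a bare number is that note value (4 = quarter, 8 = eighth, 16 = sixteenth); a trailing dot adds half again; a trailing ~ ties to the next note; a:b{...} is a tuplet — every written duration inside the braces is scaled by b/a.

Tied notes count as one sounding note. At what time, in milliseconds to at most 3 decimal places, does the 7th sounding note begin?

1. 0.0ms @ 0 + 656.934ms (3/2)
2. 656.934ms @ 3/2 + 656.934ms (3/2)
3. 1313.869ms @ 3 + 1313.869ms (3)
4. 2627.737ms @ 6 + 525.547ms (6/5)
5. 3153.285ms @ 36/5 + 525.547ms (6/5)
6. 3678.832ms @ 42/5 + 525.547ms (6/5)
7. 4204.38ms @ 48/5 + 525.547ms (6/5)
8. 4729.927ms @ 54/5 + 525.547ms (6/5)

note 7 onset = 48/5b = 4204.38ms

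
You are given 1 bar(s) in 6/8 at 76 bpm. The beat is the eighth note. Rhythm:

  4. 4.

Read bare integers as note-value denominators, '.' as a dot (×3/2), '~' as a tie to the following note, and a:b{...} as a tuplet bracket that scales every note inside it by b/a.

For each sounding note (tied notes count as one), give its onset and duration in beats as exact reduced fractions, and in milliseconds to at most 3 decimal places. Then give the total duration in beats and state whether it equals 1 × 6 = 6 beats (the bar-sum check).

1) 0.0ms=0b +2368.421ms=3b
2) 2368.421ms=3b +2368.421ms=3b
Σ=6b of 6 (76bpm 6/8) — PASS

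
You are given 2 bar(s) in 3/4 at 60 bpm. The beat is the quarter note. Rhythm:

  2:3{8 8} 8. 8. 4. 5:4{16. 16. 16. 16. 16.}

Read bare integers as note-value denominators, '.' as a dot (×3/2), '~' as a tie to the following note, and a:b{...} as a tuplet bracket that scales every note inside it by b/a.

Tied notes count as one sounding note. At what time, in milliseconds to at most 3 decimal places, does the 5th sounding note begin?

1. 0.0ms @ 0 + 750.0ms (3/4)
2. 750.0ms @ 3/4 + 750.0ms (3/4)
3. 1500.0ms @ 3/2 + 750.0ms (3/4)
4. 2250.0ms @ 9/4 + 750.0ms (3/4)
5. 3000.0ms @ 3 + 1500.0ms (3/2)
6. 4500.0ms @ 9/2 + 300.0ms (3/10)
7. 4800.0ms @ 24/5 + 300.0ms (3/10)
8. 5100.0ms @ 51/10 + 300.0ms (3/10)
9. 5400.0ms @ 27/5 + 300.0ms (3/10)
10. 5700.0ms @ 57/10 + 300.0ms (3/10)

note 5 onset = 3b = 3000.0ms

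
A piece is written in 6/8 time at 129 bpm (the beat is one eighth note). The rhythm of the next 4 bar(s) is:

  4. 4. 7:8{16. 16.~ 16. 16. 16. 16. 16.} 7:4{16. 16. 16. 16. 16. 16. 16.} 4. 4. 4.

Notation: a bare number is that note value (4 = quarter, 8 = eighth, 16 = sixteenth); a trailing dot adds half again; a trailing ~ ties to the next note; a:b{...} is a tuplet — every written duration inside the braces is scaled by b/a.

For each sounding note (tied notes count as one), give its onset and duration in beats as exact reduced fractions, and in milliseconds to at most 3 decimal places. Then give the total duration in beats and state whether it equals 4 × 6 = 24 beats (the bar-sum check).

1) 0.0ms=0b +1395.349ms=3b
2) 1395.349ms=3b +1395.349ms=3b
3) 2790.698ms=6b +398.671ms=6/7b
4) 3189.369ms=48/7b +797.342ms=12/7b
5) 3986.711ms=60/7b +398.671ms=6/7b
6) 4385.382ms=66/7b +398.671ms=6/7b
7) 4784.053ms=72/7b +398.671ms=6/7b
8) 5182.724ms=78/7b +398.671ms=6/7b
9) 5581.395ms=12b +199.336ms=3/7b
10) 5780.731ms=87/7b +199.336ms=3/7b
11) 5980.066ms=90/7b +199.336ms=3/7b
12) 6179.402ms=93/7b +199.336ms=3/7b
13) 6378.738ms=96/7b +199.336ms=3/7b
14) 6578.073ms=99/7b +199.336ms=3/7b
15) 6777.409ms=102/7b +199.336ms=3/7b
16) 6976.744ms=15b +1395.349ms=3b
17) 8372.093ms=18b +1395.349ms=3b
18) 9767.442ms=21b +1395.349ms=3b
Σ=24b of 24 (129bpm 6/8) — PASS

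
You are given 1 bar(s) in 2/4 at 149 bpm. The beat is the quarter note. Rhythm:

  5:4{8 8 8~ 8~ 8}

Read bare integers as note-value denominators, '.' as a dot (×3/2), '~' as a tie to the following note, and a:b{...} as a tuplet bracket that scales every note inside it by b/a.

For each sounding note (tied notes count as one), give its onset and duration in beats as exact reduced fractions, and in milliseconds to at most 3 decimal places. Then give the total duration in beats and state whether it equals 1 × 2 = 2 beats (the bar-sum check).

1) 0.0ms=0b +161.074ms=2/5b
2) 161.074ms=2/5b +161.074ms=2/5b
3) 322.148ms=4/5b +483.221ms=6/5b
Σ=2b of 2 (149bpm 2/4) — PASS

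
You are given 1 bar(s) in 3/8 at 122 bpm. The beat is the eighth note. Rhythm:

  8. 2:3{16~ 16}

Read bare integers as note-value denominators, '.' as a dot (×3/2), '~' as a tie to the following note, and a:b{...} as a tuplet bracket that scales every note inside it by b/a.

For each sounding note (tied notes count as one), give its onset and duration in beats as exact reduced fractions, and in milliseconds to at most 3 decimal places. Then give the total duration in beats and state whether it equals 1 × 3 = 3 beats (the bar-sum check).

1) 0.0ms=0b +737.705ms=3/2b
2) 737.705ms=3/2b +737.705ms=3/2b
Σ=3b of 3 (122bpm 3/8) — PASS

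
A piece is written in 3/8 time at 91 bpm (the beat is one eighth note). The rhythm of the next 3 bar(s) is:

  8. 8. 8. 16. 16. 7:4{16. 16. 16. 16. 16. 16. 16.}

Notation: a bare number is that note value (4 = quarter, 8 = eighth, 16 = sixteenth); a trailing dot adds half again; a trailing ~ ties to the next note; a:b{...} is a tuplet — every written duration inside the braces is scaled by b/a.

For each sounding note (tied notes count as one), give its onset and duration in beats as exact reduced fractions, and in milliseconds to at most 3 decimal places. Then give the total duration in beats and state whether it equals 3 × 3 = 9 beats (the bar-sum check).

1) 0.0ms=0b +989.011ms=3/2b
2) 989.011ms=3/2b +989.011ms=3/2b
3) 1978.022ms=3b +989.011ms=3/2b
4) 2967.033ms=9/2b +494.505ms=3/4b
5) 3461.538ms=21/4b +494.505ms=3/4b
6) 3956.044ms=6b +282.575ms=3/7b
7) 4238.619ms=45/7b +282.575ms=3/7b
8) 4521.193ms=48/7b +282.575ms=3/7b
9) 4803.768ms=51/7b +282.575ms=3/7b
10) 5086.342ms=54/7b +282.575ms=3/7b
11) 5368.917ms=57/7b +282.575ms=3/7b
12) 5651.491ms=60/7b +282.575ms=3/7b
Σ=9b of 9 (91bpm 3/8) — PASS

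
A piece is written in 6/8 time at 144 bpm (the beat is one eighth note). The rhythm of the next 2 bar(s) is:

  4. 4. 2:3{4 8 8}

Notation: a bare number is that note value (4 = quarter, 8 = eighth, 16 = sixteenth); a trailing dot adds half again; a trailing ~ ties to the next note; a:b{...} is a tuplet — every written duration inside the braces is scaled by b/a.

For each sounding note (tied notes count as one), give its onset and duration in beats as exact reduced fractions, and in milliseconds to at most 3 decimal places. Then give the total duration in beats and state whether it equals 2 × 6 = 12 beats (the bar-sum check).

1) 0.0ms=0b +1250.0ms=3b
2) 1250.0ms=3b +1250.0ms=3b
3) 2500.0ms=6b +1250.0ms=3b
4) 3750.0ms=9b +625.0ms=3/2b
5) 4375.0ms=21/2b +625.0ms=3/2b
Σ=12b of 12 (144bpm 6/8) — PASS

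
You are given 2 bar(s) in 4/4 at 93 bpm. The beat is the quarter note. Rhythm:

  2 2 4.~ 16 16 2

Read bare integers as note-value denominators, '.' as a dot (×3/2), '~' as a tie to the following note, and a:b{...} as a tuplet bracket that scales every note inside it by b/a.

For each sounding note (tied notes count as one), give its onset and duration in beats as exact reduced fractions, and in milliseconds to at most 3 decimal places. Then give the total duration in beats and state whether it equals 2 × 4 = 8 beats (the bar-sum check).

1) 0.0ms=0b +1290.323ms=2b
2) 1290.323ms=2b +1290.323ms=2b
3) 2580.645ms=4b +1129.032ms=7/4b
4) 3709.677ms=23/4b +161.29ms=1/4b
5) 3870.968ms=6b +1290.323ms=2b
Σ=8b of 8 (93bpm 4/4) — PASS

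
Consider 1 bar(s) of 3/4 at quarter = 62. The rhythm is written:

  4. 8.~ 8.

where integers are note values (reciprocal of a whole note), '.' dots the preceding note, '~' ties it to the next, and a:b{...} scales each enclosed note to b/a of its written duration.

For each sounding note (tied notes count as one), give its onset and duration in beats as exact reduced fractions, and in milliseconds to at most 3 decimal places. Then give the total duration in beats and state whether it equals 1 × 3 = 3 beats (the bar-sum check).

1) 0.0ms=0b +1451.613ms=3/2b
2) 1451.613ms=3/2b +1451.613ms=3/2b
Σ=3b of 3 (62bpm 3/4) — PASS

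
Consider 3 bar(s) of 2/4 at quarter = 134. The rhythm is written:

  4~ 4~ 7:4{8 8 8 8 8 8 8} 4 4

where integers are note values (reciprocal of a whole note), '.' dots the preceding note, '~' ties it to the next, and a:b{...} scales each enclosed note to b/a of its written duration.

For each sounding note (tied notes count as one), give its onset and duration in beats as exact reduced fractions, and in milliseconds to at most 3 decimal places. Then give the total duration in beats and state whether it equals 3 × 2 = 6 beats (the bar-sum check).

1) 0.0ms=0b +1023.454ms=16/7b
2) 1023.454ms=16/7b +127.932ms=2/7b
3) 1151.386ms=18/7b +127.932ms=2/7b
4) 1279.318ms=20/7b +127.932ms=2/7b
5) 1407.249ms=22/7b +127.932ms=2/7b
6) 1535.181ms=24/7b +127.932ms=2/7b
7) 1663.113ms=26/7b +127.932ms=2/7b
8) 1791.045ms=4b +447.761ms=1b
9) 2238.806ms=5b +447.761ms=1b
Σ=6b of 6 (134bpm 2/4) — PASS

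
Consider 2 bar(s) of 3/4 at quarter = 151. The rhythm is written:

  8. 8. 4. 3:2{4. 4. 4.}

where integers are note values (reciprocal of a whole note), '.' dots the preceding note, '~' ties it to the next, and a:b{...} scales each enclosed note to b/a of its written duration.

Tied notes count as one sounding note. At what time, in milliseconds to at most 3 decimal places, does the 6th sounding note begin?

note 6 onset = 5b = 1986.755ms

1. 0.0ms @ 0 + 298.013ms (3/4)
2. 298.013ms @ 3/4 + 298.013ms (3/4)
3. 596.026ms @ 3/2 + 596.026ms (3/2)
4. 1192.053ms @ 3 + 397.351ms (1)
5. 1589.404ms @ 4 + 397.351ms (1)
6. 1986.755ms @ 5 + 397.351ms (1)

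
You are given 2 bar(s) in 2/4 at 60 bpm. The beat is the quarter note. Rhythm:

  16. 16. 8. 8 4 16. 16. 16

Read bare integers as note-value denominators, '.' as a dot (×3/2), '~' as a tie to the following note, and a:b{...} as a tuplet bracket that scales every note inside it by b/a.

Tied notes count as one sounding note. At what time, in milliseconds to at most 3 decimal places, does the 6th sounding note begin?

1. 0.0ms @ 0 + 375.0ms (3/8)
2. 375.0ms @ 3/8 + 375.0ms (3/8)
3. 750.0ms @ 3/4 + 750.0ms (3/4)
4. 1500.0ms @ 3/2 + 500.0ms (1/2)
5. 2000.0ms @ 2 + 1000.0ms (1)
6. 3000.0ms @ 3 + 375.0ms (3/8)
7. 3375.0ms @ 27/8 + 375.0ms (3/8)
8. 3750.0ms @ 15/4 + 250.0ms (1/4)

note 6 onset = 3b = 3000.0ms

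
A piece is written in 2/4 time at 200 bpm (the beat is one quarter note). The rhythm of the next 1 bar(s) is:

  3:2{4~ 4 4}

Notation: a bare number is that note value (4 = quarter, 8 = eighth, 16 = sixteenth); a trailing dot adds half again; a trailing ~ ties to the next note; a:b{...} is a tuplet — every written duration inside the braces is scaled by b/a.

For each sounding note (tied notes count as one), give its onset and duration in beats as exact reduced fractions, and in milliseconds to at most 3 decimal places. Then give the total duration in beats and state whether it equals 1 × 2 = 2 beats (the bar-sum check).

1) 0.0ms=0b +400.0ms=4/3b
2) 400.0ms=4/3b +200.0ms=2/3b
Σ=2b of 2 (200bpm 2/4) — PASS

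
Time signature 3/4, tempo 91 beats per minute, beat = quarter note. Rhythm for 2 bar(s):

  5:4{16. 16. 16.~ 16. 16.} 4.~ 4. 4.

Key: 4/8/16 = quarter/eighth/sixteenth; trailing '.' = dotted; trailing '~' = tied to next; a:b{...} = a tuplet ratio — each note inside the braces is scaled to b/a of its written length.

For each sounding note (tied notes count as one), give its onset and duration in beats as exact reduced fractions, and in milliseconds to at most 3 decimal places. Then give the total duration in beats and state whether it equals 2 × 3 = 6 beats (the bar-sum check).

1) 0.0ms=0b +197.802ms=3/10b
2) 197.802ms=3/10b +197.802ms=3/10b
3) 395.604ms=3/5b +395.604ms=3/5b
4) 791.209ms=6/5b +197.802ms=3/10b
5) 989.011ms=3/2b +1978.022ms=3b
6) 2967.033ms=9/2b +989.011ms=3/2b
Σ=6b of 6 (91bpm 3/4) — PASS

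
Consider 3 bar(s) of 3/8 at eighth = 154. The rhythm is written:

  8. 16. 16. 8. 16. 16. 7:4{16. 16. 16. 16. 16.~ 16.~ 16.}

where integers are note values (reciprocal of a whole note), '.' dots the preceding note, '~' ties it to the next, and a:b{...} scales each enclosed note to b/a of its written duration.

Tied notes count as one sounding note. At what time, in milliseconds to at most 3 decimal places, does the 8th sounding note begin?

1. 0.0ms @ 0 + 584.416ms (3/2)
2. 584.416ms @ 3/2 + 292.208ms (3/4)
3. 876.623ms @ 9/4 + 292.208ms (3/4)
4. 1168.831ms @ 3 + 584.416ms (3/2)
5. 1753.247ms @ 9/2 + 292.208ms (3/4)
6. 2045.455ms @ 21/4 + 292.208ms (3/4)
7. 2337.662ms @ 6 + 166.976ms (3/7)
8. 2504.638ms @ 45/7 + 166.976ms (3/7)
9. 2671.614ms @ 48/7 + 166.976ms (3/7)
10. 2838.59ms @ 51/7 + 166.976ms (3/7)
11. 3005.566ms @ 54/7 + 500.928ms (9/7)

note 8 onset = 45/7b = 2504.638ms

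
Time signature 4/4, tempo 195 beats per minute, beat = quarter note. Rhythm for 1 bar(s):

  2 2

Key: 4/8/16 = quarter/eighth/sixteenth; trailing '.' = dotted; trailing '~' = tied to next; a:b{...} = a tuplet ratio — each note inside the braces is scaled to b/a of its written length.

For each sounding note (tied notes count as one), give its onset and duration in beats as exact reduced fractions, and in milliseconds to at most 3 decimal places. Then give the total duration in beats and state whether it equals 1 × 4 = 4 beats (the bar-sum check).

1) 0.0ms=0b +615.385ms=2b
2) 615.385ms=2b +615.385ms=2b
Σ=4b of 4 (195bpm 4/4) — PASS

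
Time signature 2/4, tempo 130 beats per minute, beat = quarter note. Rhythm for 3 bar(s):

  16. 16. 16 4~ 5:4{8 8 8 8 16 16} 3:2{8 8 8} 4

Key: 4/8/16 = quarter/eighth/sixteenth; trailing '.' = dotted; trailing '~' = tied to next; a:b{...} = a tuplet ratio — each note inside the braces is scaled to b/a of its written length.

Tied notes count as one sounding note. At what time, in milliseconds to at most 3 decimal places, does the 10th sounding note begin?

1. 0.0ms @ 0 + 173.077ms (3/8)
2. 173.077ms @ 3/8 + 173.077ms (3/8)
3. 346.154ms @ 3/4 + 115.385ms (1/4)
4. 461.538ms @ 1 + 646.154ms (7/5)
5. 1107.692ms @ 12/5 + 184.615ms (2/5)
6. 1292.308ms @ 14/5 + 184.615ms (2/5)
7. 1476.923ms @ 16/5 + 184.615ms (2/5)
8. 1661.538ms @ 18/5 + 92.308ms (1/5)
9. 1753.846ms @ 19/5 + 92.308ms (1/5)
10. 1846.154ms @ 4 + 153.846ms (1/3)
11. 2000.0ms @ 13/3 + 153.846ms (1/3)
12. 2153.846ms @ 14/3 + 153.846ms (1/3)
13. 2307.692ms @ 5 + 461.538ms (1)

note 10 onset = 4b = 1846.154ms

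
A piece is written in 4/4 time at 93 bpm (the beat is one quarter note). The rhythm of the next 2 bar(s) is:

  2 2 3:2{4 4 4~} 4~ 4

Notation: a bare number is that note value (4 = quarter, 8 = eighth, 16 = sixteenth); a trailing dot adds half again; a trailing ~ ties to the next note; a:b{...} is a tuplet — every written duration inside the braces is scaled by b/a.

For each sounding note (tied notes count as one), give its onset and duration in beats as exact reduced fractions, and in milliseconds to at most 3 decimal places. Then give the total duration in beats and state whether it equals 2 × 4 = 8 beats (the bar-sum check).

1) 0.0ms=0b +1290.323ms=2b
2) 1290.323ms=2b +1290.323ms=2b
3) 2580.645ms=4b +430.108ms=2/3b
4) 3010.753ms=14/3b +430.108ms=2/3b
5) 3440.86ms=16/3b +1720.43ms=8/3b
Σ=8b of 8 (93bpm 4/4) — PASS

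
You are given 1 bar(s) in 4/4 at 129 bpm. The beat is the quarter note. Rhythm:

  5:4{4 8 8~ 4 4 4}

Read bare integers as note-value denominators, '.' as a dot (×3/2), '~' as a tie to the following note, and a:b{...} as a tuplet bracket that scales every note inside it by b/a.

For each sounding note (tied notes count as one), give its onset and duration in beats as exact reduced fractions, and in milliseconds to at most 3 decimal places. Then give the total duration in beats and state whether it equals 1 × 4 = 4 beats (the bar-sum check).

1) 0.0ms=0b +372.093ms=4/5b
2) 372.093ms=4/5b +186.047ms=2/5b
3) 558.14ms=6/5b +558.14ms=6/5b
4) 1116.279ms=12/5b +372.093ms=4/5b
5) 1488.372ms=16/5b +372.093ms=4/5b
Σ=4b of 4 (129bpm 4/4) — PASS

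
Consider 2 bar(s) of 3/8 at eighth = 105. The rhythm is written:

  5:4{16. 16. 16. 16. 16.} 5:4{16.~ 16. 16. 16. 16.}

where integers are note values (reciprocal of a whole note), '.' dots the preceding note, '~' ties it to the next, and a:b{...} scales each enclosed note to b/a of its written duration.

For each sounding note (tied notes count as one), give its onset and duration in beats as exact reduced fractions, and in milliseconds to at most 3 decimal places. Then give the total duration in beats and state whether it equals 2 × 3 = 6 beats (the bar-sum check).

1) 0.0ms=0b +342.857ms=3/5b
2) 342.857ms=3/5b +342.857ms=3/5b
3) 685.714ms=6/5b +342.857ms=3/5b
4) 1028.571ms=9/5b +342.857ms=3/5b
5) 1371.429ms=12/5b +342.857ms=3/5b
6) 1714.286ms=3b +685.714ms=6/5b
7) 2400.0ms=21/5b +342.857ms=3/5b
8) 2742.857ms=24/5b +342.857ms=3/5b
9) 3085.714ms=27/5b +342.857ms=3/5b
Σ=6b of 6 (105bpm 3/8) — PASS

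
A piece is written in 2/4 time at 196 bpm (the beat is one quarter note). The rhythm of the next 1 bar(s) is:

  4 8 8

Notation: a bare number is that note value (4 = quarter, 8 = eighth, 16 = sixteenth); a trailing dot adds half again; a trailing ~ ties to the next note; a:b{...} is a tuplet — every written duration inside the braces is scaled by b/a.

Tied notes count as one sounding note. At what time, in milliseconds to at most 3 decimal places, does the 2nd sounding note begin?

note 2 onset = 1b = 306.122ms

1. 0.0ms @ 0 + 306.122ms (1)
2. 306.122ms @ 1 + 153.061ms (1/2)
3. 459.184ms @ 3/2 + 153.061ms (1/2)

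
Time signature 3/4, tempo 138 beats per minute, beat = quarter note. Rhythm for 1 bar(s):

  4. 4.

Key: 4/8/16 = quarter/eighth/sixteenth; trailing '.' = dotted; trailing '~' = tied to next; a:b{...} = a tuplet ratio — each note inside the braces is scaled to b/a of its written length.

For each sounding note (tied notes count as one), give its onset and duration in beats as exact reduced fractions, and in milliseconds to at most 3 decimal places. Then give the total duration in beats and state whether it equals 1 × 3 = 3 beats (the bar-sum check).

1) 0.0ms=0b +652.174ms=3/2b
2) 652.174ms=3/2b +652.174ms=3/2b
Σ=3b of 3 (138bpm 3/4) — PASS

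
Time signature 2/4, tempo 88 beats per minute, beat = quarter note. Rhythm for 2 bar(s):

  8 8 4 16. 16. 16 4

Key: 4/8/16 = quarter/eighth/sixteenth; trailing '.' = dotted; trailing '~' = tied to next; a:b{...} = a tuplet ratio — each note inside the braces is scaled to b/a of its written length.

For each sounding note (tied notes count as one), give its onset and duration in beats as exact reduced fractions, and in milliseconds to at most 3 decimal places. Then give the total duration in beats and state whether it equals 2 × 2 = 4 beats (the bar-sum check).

1) 0.0ms=0b +340.909ms=1/2b
2) 340.909ms=1/2b +340.909ms=1/2b
3) 681.818ms=1b +681.818ms=1b
4) 1363.636ms=2b +255.682ms=3/8b
5) 1619.318ms=19/8b +255.682ms=3/8b
6) 1875.0ms=11/4b +170.455ms=1/4b
7) 2045.455ms=3b +681.818ms=1b
Σ=4b of 4 (88bpm 2/4) — PASS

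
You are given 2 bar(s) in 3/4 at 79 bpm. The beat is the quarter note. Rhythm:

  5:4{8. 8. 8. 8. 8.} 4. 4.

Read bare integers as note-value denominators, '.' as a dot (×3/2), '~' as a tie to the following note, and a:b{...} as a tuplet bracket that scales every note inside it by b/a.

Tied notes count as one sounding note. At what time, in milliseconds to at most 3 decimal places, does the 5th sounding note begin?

note 5 onset = 12/5b = 1822.785ms

1. 0.0ms @ 0 + 455.696ms (3/5)
2. 455.696ms @ 3/5 + 455.696ms (3/5)
3. 911.392ms @ 6/5 + 455.696ms (3/5)
4. 1367.089ms @ 9/5 + 455.696ms (3/5)
5. 1822.785ms @ 12/5 + 455.696ms (3/5)
6. 2278.481ms @ 3 + 1139.241ms (3/2)
7. 3417.722ms @ 9/2 + 1139.241ms (3/2)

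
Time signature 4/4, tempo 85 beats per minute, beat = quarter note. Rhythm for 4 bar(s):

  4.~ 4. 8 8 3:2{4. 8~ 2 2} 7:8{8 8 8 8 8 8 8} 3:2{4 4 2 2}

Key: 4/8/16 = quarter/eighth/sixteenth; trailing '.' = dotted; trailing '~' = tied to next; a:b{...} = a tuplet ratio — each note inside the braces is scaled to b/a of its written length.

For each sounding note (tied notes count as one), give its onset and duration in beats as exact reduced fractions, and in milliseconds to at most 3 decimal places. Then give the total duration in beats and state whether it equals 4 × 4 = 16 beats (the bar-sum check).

1) 0.0ms=0b +2117.647ms=3b
2) 2117.647ms=3b +352.941ms=1/2b
3) 2470.588ms=7/2b +352.941ms=1/2b
4) 2823.529ms=4b +705.882ms=1b
5) 3529.412ms=5b +1176.471ms=5/3b
6) 4705.882ms=20/3b +941.176ms=4/3b
7) 5647.059ms=8b +403.361ms=4/7b
8) 6050.42ms=60/7b +403.361ms=4/7b
9) 6453.782ms=64/7b +403.361ms=4/7b
10) 6857.143ms=68/7b +403.361ms=4/7b
11) 7260.504ms=72/7b +403.361ms=4/7b
12) 7663.866ms=76/7b +403.361ms=4/7b
13) 8067.227ms=80/7b +403.361ms=4/7b
14) 8470.588ms=12b +470.588ms=2/3b
15) 8941.176ms=38/3b +470.588ms=2/3b
16) 9411.765ms=40/3b +941.176ms=4/3b
17) 10352.941ms=44/3b +941.176ms=4/3b
Σ=16b of 16 (85bpm 4/4) — PASS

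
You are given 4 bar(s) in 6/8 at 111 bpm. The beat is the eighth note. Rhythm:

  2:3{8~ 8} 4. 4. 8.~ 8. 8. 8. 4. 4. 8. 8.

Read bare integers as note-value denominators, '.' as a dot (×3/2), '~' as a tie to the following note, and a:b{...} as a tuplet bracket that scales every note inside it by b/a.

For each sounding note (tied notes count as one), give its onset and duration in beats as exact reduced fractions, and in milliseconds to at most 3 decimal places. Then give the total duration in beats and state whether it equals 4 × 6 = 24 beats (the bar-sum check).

1) 0.0ms=0b +1621.622ms=3b
2) 1621.622ms=3b +1621.622ms=3b
3) 3243.243ms=6b +1621.622ms=3b
4) 4864.865ms=9b +1621.622ms=3b
5) 6486.486ms=12b +810.811ms=3/2b
6) 7297.297ms=27/2b +810.811ms=3/2b
7) 8108.108ms=15b +1621.622ms=3b
8) 9729.73ms=18b +1621.622ms=3b
9) 11351.351ms=21b +810.811ms=3/2b
10) 12162.162ms=45/2b +810.811ms=3/2b
Σ=24b of 24 (111bpm 6/8) — PASS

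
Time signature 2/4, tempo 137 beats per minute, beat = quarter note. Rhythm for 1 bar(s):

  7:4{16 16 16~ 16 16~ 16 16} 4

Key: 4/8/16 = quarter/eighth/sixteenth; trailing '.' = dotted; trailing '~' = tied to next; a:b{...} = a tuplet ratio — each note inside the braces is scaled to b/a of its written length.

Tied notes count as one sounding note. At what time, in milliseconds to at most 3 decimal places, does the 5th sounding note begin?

note 5 onset = 6/7b = 375.391ms

1. 0.0ms @ 0 + 62.565ms (1/7)
2. 62.565ms @ 1/7 + 62.565ms (1/7)
3. 125.13ms @ 2/7 + 125.13ms (2/7)
4. 250.261ms @ 4/7 + 125.13ms (2/7)
5. 375.391ms @ 6/7 + 62.565ms (1/7)
6. 437.956ms @ 1 + 437.956ms (1)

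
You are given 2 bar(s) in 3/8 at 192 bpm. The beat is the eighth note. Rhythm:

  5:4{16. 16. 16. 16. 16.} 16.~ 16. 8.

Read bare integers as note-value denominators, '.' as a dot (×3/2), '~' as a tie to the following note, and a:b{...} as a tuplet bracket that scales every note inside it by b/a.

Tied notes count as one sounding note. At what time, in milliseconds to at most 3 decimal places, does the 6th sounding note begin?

note 6 onset = 3b = 937.5ms

1. 0.0ms @ 0 + 187.5ms (3/5)
2. 187.5ms @ 3/5 + 187.5ms (3/5)
3. 375.0ms @ 6/5 + 187.5ms (3/5)
4. 562.5ms @ 9/5 + 187.5ms (3/5)
5. 750.0ms @ 12/5 + 187.5ms (3/5)
6. 937.5ms @ 3 + 468.75ms (3/2)
7. 1406.25ms @ 9/2 + 468.75ms (3/2)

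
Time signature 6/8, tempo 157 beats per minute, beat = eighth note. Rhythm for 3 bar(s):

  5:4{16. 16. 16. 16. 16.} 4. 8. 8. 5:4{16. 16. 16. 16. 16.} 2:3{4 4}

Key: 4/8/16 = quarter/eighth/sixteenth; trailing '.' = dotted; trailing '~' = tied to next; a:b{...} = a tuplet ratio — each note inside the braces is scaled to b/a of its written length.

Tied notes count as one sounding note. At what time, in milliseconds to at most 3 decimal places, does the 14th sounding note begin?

note 14 onset = 12b = 4585.987ms

1. 0.0ms @ 0 + 229.299ms (3/5)
2. 229.299ms @ 3/5 + 229.299ms (3/5)
3. 458.599ms @ 6/5 + 229.299ms (3/5)
4. 687.898ms @ 9/5 + 229.299ms (3/5)
5. 917.197ms @ 12/5 + 229.299ms (3/5)
6. 1146.497ms @ 3 + 1146.497ms (3)
7. 2292.994ms @ 6 + 573.248ms (3/2)
8. 2866.242ms @ 15/2 + 573.248ms (3/2)
9. 3439.49ms @ 9 + 229.299ms (3/5)
10. 3668.79ms @ 48/5 + 229.299ms (3/5)
11. 3898.089ms @ 51/5 + 229.299ms (3/5)
12. 4127.389ms @ 54/5 + 229.299ms (3/5)
13. 4356.688ms @ 57/5 + 229.299ms (3/5)
14. 4585.987ms @ 12 + 1146.497ms (3)
15. 5732.484ms @ 15 + 1146.497ms (3)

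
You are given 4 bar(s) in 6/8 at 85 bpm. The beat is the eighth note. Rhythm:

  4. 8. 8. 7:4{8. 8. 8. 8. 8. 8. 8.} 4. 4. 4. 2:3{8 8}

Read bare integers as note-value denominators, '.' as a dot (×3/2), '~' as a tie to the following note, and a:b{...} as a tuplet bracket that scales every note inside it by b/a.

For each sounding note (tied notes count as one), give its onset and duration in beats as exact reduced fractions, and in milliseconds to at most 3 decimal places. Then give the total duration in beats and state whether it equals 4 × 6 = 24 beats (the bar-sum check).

1) 0.0ms=0b +2117.647ms=3b
2) 2117.647ms=3b +1058.824ms=3/2b
3) 3176.471ms=9/2b +1058.824ms=3/2b
4) 4235.294ms=6b +605.042ms=6/7b
5) 4840.336ms=48/7b +605.042ms=6/7b
6) 5445.378ms=54/7b +605.042ms=6/7b
7) 6050.42ms=60/7b +605.042ms=6/7b
8) 6655.462ms=66/7b +605.042ms=6/7b
9) 7260.504ms=72/7b +605.042ms=6/7b
10) 7865.546ms=78/7b +605.042ms=6/7b
11) 8470.588ms=12b +2117.647ms=3b
12) 10588.235ms=15b +2117.647ms=3b
13) 12705.882ms=18b +2117.647ms=3b
14) 14823.529ms=21b +1058.824ms=3/2b
15) 15882.353ms=45/2b +1058.824ms=3/2b
Σ=24b of 24 (85bpm 6/8) — PASS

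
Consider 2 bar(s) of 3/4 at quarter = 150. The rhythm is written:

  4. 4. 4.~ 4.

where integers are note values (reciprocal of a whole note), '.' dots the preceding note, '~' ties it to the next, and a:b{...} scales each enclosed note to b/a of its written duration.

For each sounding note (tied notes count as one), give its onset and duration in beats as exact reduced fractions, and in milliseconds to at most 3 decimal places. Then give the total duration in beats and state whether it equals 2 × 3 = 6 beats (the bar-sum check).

1) 0.0ms=0b +600.0ms=3/2b
2) 600.0ms=3/2b +600.0ms=3/2b
3) 1200.0ms=3b +1200.0ms=3b
Σ=6b of 6 (150bpm 3/4) — PASS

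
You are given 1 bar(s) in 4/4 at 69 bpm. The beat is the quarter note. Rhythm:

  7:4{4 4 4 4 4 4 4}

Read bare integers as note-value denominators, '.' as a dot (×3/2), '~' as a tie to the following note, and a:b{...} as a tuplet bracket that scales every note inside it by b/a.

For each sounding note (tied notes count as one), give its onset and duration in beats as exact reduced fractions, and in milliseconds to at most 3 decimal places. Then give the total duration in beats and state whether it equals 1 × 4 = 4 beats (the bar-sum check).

1) 0.0ms=0b +496.894ms=4/7b
2) 496.894ms=4/7b +496.894ms=4/7b
3) 993.789ms=8/7b +496.894ms=4/7b
4) 1490.683ms=12/7b +496.894ms=4/7b
5) 1987.578ms=16/7b +496.894ms=4/7b
6) 2484.472ms=20/7b +496.894ms=4/7b
7) 2981.366ms=24/7b +496.894ms=4/7b
Σ=4b of 4 (69bpm 4/4) — PASS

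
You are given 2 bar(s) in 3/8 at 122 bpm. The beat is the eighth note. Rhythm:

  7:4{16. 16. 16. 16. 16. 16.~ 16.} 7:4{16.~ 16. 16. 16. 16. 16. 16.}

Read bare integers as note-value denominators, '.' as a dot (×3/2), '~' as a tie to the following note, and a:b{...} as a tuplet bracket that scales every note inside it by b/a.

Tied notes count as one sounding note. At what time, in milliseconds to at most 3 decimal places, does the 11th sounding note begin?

1. 0.0ms @ 0 + 210.773ms (3/7)
2. 210.773ms @ 3/7 + 210.773ms (3/7)
3. 421.546ms @ 6/7 + 210.773ms (3/7)
4. 632.319ms @ 9/7 + 210.773ms (3/7)
5. 843.091ms @ 12/7 + 210.773ms (3/7)
6. 1053.864ms @ 15/7 + 421.546ms (6/7)
7. 1475.41ms @ 3 + 421.546ms (6/7)
8. 1896.956ms @ 27/7 + 210.773ms (3/7)
9. 2107.728ms @ 30/7 + 210.773ms (3/7)
10. 2318.501ms @ 33/7 + 210.773ms (3/7)
11. 2529.274ms @ 36/7 + 210.773ms (3/7)
12. 2740.047ms @ 39/7 + 210.773ms (3/7)

note 11 onset = 36/7b = 2529.274ms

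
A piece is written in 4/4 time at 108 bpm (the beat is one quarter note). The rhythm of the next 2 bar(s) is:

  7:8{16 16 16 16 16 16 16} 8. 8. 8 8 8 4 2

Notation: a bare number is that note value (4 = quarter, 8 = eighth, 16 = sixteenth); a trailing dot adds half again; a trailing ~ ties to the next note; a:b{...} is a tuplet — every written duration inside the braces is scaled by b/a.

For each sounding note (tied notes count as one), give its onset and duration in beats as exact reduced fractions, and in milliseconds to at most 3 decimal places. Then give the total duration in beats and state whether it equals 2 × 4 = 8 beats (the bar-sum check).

1) 0.0ms=0b +158.73ms=2/7b
2) 158.73ms=2/7b +158.73ms=2/7b
3) 317.46ms=4/7b +158.73ms=2/7b
4) 476.19ms=6/7b +158.73ms=2/7b
5) 634.921ms=8/7b +158.73ms=2/7b
6) 793.651ms=10/7b +158.73ms=2/7b
7) 952.381ms=12/7b +158.73ms=2/7b
8) 1111.111ms=2b +416.667ms=3/4b
9) 1527.778ms=11/4b +416.667ms=3/4b
10) 1944.444ms=7/2b +277.778ms=1/2b
11) 2222.222ms=4b +277.778ms=1/2b
12) 2500.0ms=9/2b +277.778ms=1/2b
13) 2777.778ms=5b +555.556ms=1b
14) 3333.333ms=6b +1111.111ms=2b
Σ=8b of 8 (108bpm 4/4) — PASS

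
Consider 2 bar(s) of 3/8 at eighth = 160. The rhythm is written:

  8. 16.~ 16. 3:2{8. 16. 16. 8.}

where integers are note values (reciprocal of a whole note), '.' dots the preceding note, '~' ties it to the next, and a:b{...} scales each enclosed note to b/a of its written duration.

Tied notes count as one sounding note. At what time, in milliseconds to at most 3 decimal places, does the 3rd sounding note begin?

note 3 onset = 3b = 1125.0ms

1. 0.0ms @ 0 + 562.5ms (3/2)
2. 562.5ms @ 3/2 + 562.5ms (3/2)
3. 1125.0ms @ 3 + 375.0ms (1)
4. 1500.0ms @ 4 + 187.5ms (1/2)
5. 1687.5ms @ 9/2 + 187.5ms (1/2)
6. 1875.0ms @ 5 + 375.0ms (1)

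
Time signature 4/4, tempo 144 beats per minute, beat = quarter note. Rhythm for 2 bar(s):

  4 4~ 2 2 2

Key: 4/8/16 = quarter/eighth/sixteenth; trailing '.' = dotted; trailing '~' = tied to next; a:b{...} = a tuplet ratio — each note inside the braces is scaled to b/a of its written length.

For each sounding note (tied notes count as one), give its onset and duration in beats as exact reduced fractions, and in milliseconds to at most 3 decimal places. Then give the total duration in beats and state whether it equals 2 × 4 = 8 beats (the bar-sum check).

1) 0.0ms=0b +416.667ms=1b
2) 416.667ms=1b +1250.0ms=3b
3) 1666.667ms=4b +833.333ms=2b
4) 2500.0ms=6b +833.333ms=2b
Σ=8b of 8 (144bpm 4/4) — PASS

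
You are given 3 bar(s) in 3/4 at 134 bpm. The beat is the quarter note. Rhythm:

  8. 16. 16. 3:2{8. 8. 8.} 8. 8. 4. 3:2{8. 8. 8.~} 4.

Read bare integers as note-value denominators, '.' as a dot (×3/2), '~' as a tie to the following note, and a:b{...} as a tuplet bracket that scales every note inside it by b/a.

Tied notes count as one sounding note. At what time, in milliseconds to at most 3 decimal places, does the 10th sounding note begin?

1. 0.0ms @ 0 + 335.821ms (3/4)
2. 335.821ms @ 3/4 + 167.91ms (3/8)
3. 503.731ms @ 9/8 + 167.91ms (3/8)
4. 671.642ms @ 3/2 + 223.881ms (1/2)
5. 895.522ms @ 2 + 223.881ms (1/2)
6. 1119.403ms @ 5/2 + 223.881ms (1/2)
7. 1343.284ms @ 3 + 335.821ms (3/4)
8. 1679.104ms @ 15/4 + 335.821ms (3/4)
9. 2014.925ms @ 9/2 + 671.642ms (3/2)
10. 2686.567ms @ 6 + 223.881ms (1/2)
11. 2910.448ms @ 13/2 + 223.881ms (1/2)
12. 3134.328ms @ 7 + 895.522ms (2)

note 10 onset = 6b = 2686.567ms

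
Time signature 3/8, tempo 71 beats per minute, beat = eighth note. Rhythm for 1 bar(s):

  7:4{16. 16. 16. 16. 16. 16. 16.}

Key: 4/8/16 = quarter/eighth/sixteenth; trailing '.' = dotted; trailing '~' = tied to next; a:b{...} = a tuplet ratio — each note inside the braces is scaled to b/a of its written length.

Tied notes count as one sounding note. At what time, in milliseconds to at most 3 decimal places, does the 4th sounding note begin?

1. 0.0ms @ 0 + 362.173ms (3/7)
2. 362.173ms @ 3/7 + 362.173ms (3/7)
3. 724.346ms @ 6/7 + 362.173ms (3/7)
4. 1086.519ms @ 9/7 + 362.173ms (3/7)
5. 1448.692ms @ 12/7 + 362.173ms (3/7)
6. 1810.865ms @ 15/7 + 362.173ms (3/7)
7. 2173.038ms @ 18/7 + 362.173ms (3/7)

note 4 onset = 9/7b = 1086.519ms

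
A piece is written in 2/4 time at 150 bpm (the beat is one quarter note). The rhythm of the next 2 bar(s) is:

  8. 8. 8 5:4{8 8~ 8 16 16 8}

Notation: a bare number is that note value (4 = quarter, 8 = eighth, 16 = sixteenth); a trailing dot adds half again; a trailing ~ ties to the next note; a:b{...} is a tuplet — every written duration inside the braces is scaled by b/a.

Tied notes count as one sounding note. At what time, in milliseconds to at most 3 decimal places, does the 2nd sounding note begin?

note 2 onset = 3/4b = 300.0ms

1. 0.0ms @ 0 + 300.0ms (3/4)
2. 300.0ms @ 3/4 + 300.0ms (3/4)
3. 600.0ms @ 3/2 + 200.0ms (1/2)
4. 800.0ms @ 2 + 160.0ms (2/5)
5. 960.0ms @ 12/5 + 320.0ms (4/5)
6. 1280.0ms @ 16/5 + 80.0ms (1/5)
7. 1360.0ms @ 17/5 + 80.0ms (1/5)
8. 1440.0ms @ 18/5 + 160.0ms (2/5)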